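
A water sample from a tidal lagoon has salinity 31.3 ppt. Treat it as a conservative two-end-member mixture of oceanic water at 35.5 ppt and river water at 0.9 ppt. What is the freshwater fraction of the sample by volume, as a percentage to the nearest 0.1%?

12.1%

Let f be the freshwater fraction. Salt balance per unit volume:
f×0.9 + (1−f)×35.5 = 31.3
f = (35.5 − 31.3) / (35.5 − 0.9) = 4.2/34.6 = 0.1214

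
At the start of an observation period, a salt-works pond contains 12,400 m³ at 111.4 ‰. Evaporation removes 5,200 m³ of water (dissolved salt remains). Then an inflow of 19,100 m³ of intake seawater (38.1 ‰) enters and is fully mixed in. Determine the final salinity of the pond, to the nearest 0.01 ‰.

80.19 ‰

After evaporation: salt = 12,400×111.4 = 1,381,360; volume = 12,400 − 5,200 = 7,200 m³
After mixing: salt = 1,381,360 + 19,100×38.1 = 2,109,070; volume = 7,200 + 19,100 = 26,300 m³
S = 2,109,070 / 26,300 = 80.1928 ‰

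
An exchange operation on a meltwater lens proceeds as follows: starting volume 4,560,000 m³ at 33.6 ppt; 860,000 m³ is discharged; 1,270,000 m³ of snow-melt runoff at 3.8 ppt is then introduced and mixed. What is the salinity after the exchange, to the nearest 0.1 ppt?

Remaining after removal: 3,700,000 m³ at 33.6 ppt (salt = 124,320,000)
After addition: salt = 124,320,000 + 1,270,000×3.8 = 129,146,000; volume = 4,970,000 m³
S = 129,146,000 / 4,970,000 = 25.9851 ppt

26.0 ppt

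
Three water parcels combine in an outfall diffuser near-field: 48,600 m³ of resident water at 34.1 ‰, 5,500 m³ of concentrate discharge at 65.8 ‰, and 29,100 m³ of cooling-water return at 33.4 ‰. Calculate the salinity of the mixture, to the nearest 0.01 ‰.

35.95 ‰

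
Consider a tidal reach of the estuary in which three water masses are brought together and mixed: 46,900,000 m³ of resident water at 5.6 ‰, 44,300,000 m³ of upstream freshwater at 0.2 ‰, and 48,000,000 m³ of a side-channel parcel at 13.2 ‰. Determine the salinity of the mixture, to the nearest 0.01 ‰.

6.50 ‰

Conserving salt mass:
salt = 46,900,000×5.6 + 44,300,000×0.2 + 48,000,000×13.2 = 262,640,000 + 8,860,000 + 633,600,000 = 905,100,000
volume = 46,900,000 + 44,300,000 + 48,000,000 = 139,200,000 m³
S = 905,100,000 / 139,200,000 = 6.5022 ‰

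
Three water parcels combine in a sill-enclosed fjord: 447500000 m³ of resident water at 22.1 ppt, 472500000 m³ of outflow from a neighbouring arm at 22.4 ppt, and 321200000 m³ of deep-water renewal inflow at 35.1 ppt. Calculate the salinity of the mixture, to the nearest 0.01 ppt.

25.58 ppt

Salt balance:
salt = 447,500,000×22.1 + 472,500,000×22.4 + 321,200,000×35.1 = 9,889,750,000 + 10,584,000,000 + 11,274,120,000 = 31,747,870,000
volume = 447,500,000 + 472,500,000 + 321,200,000 = 1,241,200,000 m³
S = 31,747,870,000 / 1,241,200,000 = 25.5784 ppt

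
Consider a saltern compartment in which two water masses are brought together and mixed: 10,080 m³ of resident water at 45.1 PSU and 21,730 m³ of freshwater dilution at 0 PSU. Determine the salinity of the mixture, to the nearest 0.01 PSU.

Salt balance:
salt = 10,080×45.1 + 21,730×0 = 454,608 + 0 = 454,608
volume = 10,080 + 21,730 = 31,810 m³
S = 454,608 / 31,810 = 14.2914 PSU

14.29 PSU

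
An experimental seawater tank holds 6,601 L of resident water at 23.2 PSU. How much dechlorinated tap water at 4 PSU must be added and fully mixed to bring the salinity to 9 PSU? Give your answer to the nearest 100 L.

18700 L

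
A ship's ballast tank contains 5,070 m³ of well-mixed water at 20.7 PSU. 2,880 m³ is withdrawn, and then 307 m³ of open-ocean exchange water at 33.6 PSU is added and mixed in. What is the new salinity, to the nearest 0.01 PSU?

Remaining after removal: 2,190 m³ at 20.7 PSU (salt = 45,333)
After addition: salt = 45,333 + 307×33.6 = 55,648.2; volume = 2,497 m³
S = 55,648.2 / 2,497 = 22.286 PSU

22.29 PSU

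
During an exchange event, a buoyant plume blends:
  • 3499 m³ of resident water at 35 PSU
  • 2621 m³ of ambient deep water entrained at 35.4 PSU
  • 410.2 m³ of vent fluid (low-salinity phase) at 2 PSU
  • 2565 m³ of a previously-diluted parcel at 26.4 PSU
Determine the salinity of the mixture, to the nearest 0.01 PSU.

31.20 PSU

Mass of salt is conserved:
salt = 3,499×35 + 2,621×35.4 + 410.2×2 + 2,565×26.4 = 122,465 + 92,783.4 + 820.4 + 67,716 = 283,784.8
volume = 3,499 + 2,621 + 410.2 + 2,565 = 9,095.2 m³
S = 283,784.8 / 9,095.2 = 31.2016 PSU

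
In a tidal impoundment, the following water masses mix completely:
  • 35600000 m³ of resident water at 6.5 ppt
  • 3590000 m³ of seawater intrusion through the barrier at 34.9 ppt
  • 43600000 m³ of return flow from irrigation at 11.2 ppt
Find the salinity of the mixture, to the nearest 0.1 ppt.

10.2 ppt

Salt balance:
salt = 35,600,000×6.5 + 3,590,000×34.9 + 43,600,000×11.2 = 231,400,000 + 125,291,000 + 488,320,000 = 845,011,000
volume = 35,600,000 + 3,590,000 + 43,600,000 = 82,790,000 m³
S = 845,011,000 / 82,790,000 = 10.207 ppt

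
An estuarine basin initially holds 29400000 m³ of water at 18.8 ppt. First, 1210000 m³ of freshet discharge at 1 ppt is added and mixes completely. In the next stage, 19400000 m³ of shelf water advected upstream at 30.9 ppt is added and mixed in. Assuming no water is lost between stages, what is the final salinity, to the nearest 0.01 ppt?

By conservation of dissolved salt,
Initial salt = 29,400,000×18.8 = 552,720,000
After stage 1: salt = 552,720,000 + 1,210,000×1 = 553,930,000; volume = 30,610,000 m³; S = 18.096 ppt
After stage 2: salt = 553,930,000 + 19,400,000×30.9 = 1,153,390,000; volume = 50,010,000 m³
S = 1,153,390,000 / 50,010,000 = 23.0632 ppt

23.06 ppt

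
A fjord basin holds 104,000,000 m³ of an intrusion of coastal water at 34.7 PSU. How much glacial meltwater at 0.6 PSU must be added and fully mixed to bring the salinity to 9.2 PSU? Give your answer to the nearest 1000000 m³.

Salt balance: 104,000,000×34.7 + V×0.6 = (104,000,000+V)×9.2
3,608,800,000 + 0.6V = 956,800,000 + 9.2V
2,652,000,000 = 8.6V
V = 308,372,093.02 m³

308000000 m³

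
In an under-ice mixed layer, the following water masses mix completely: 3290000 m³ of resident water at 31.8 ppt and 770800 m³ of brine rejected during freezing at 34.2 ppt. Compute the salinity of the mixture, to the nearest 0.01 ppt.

32.26 ppt

Weighted by volume,
salt = 3,290,000×31.8 + 770,800×34.2 = 104,622,000 + 26,361,360 = 130,983,360
volume = 3,290,000 + 770,800 = 4,060,800 m³
S = 130,983,360 / 4,060,800 = 32.2556 ppt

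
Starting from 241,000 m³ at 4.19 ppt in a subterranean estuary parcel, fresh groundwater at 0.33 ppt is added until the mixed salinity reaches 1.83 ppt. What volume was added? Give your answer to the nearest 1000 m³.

379000 m³

Salt balance: 241,000×4.19 + V×0.33 = (241,000+V)×1.83
1,009,790 + 0.33V = 441,030 + 1.83V
568,760 = 1.5V
V = 379,173.33 m³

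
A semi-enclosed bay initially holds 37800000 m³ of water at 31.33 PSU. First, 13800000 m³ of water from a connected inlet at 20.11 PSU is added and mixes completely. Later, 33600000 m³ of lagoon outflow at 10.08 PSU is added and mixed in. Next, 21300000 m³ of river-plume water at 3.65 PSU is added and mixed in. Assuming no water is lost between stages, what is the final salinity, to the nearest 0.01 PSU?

17.64 PSU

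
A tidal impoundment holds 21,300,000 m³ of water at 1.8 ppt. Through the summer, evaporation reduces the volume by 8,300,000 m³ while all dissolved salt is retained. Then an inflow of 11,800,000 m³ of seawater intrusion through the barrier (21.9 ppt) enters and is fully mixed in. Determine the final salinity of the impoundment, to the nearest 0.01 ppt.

After evaporation: salt = 21,300,000×1.8 = 38,340,000; volume = 21,300,000 − 8,300,000 = 13,000,000 m³
After mixing: salt = 38,340,000 + 11,800,000×21.9 = 296,760,000; volume = 13,000,000 + 11,800,000 = 24,800,000 m³
S = 296,760,000 / 24,800,000 = 11.9661 ppt

11.97 ppt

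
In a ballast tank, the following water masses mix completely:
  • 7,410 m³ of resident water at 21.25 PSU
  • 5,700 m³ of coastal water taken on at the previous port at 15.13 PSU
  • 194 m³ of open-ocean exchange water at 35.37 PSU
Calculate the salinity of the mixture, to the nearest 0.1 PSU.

Weighted by volume,
salt = 7,410×21.25 + 5,700×15.13 + 194×35.37 = 157,462.5 + 86,241 + 6,861.78 = 250,565.28
volume = 7,410 + 5,700 + 194 = 13,304 m³
S = 250,565.28 / 13,304 = 18.834 PSU

18.8 PSU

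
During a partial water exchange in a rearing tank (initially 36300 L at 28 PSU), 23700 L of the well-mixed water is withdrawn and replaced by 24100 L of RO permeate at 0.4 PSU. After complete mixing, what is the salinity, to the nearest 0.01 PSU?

Remaining after removal: 12,600 L at 28 PSU (salt = 352,800)
After addition: salt = 352,800 + 24,100×0.4 = 362,440; volume = 36,700 L
S = 362,440 / 36,700 = 9.8757 PSU

9.88 PSU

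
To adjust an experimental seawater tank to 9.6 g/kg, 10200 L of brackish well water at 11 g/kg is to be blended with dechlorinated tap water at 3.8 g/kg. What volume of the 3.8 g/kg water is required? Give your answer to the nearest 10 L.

Salt balance: 10,200×11 + V×3.8 = (10,200+V)×9.6
112,200 + 3.8V = 97,920 + 9.6V
14,280 = 5.8V
V = 2,462.07 L

2460 L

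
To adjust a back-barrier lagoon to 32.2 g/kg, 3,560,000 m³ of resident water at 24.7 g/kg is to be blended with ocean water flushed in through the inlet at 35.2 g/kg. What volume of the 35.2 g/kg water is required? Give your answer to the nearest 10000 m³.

8900000 m³

Salt balance: 3,560,000×24.7 + V×35.2 = (3,560,000+V)×32.2
87,932,000 + 35.2V = 114,632,000 + 32.2V
26,700,000 = 3V
V = 8,900,000 m³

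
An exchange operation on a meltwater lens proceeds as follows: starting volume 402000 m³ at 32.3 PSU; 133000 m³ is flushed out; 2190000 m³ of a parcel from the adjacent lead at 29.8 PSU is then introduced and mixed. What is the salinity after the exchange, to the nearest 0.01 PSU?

30.07 PSU

Remaining after removal: 269,000 m³ at 32.3 PSU (salt = 8,688,700)
After addition: salt = 8,688,700 + 2,190,000×29.8 = 73,950,700; volume = 2,459,000 m³
S = 73,950,700 / 2,459,000 = 30.0735 PSU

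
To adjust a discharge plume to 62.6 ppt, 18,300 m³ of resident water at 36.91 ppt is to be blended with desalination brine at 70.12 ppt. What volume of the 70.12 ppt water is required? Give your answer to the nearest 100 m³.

Salt balance: 18,300×36.91 + V×70.12 = (18,300+V)×62.6
675,453 + 70.12V = 1,145,580 + 62.6V
470,127 = 7.52V
V = 62,516.89 m³

62500 m³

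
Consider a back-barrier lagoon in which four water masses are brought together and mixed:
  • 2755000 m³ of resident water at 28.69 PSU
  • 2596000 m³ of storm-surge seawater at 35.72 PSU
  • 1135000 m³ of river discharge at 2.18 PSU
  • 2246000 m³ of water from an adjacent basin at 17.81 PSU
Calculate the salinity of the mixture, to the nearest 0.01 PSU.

Total salt / total volume:
salt = 2,755,000×28.69 + 2,596,000×35.72 + 1,135,000×2.18 + 2,246,000×17.81 = 79,040,950 + 92,729,120 + 2,474,300 + 40,001,260 = 214,245,630
volume = 2,755,000 + 2,596,000 + 1,135,000 + 2,246,000 = 8,732,000 m³
S = 214,245,630 / 8,732,000 = 24.5357 PSU

24.54 PSU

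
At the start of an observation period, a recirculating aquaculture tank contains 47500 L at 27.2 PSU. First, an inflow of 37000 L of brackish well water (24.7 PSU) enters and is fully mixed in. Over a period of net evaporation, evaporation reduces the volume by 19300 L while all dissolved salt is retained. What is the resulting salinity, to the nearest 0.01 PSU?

33.83 PSU

After mixing: salt = 47,500×27.2 + 37,000×24.7 = 2,205,900; volume = 84,500 L
After evaporation: salt unchanged = 2,205,900; volume = 84,500 − 19,300 = 65,200 L
S = 2,205,900 / 65,200 = 33.8328 PSU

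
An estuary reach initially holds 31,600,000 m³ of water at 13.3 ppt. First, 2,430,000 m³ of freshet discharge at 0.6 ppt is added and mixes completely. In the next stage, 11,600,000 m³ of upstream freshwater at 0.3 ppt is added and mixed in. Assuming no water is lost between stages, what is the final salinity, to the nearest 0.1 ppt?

Mass of salt is conserved:
Initial salt = 31,600,000×13.3 = 420,280,000
After stage 1: salt = 420,280,000 + 2,430,000×0.6 = 421,738,000; volume = 34,030,000 m³; S = 12.393 ppt
After stage 2: salt = 421,738,000 + 11,600,000×0.3 = 425,218,000; volume = 45,630,000 m³
S = 425,218,000 / 45,630,000 = 9.3188 ppt

9.3 ppt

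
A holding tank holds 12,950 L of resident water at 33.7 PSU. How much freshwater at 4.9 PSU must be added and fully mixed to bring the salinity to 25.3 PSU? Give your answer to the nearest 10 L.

Salt balance: 12,950×33.7 + V×4.9 = (12,950+V)×25.3
436,415 + 4.9V = 327,635 + 25.3V
108,780 = 20.4V
V = 5,332.35 L

5330 L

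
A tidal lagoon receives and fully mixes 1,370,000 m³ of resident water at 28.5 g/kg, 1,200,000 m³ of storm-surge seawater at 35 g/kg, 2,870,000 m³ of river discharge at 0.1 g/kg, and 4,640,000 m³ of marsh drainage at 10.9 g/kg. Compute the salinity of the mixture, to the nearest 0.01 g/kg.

Weighted by volume,
salt = 1,370,000×28.5 + 1,200,000×35 + 2,870,000×0.1 + 4,640,000×10.9 = 39,045,000 + 42,000,000 + 287,000 + 50,576,000 = 131,908,000
volume = 1,370,000 + 1,200,000 + 2,870,000 + 4,640,000 = 10,080,000 m³
S = 131,908,000 / 10,080,000 = 13.0861 g/kg

13.09 g/kg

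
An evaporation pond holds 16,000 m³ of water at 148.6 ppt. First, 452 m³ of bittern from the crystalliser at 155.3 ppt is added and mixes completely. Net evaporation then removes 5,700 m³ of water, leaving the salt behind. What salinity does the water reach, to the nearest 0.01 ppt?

227.66 ppt

After mixing: salt = 16,000×148.6 + 452×155.3 = 2,447,795.6; volume = 16,452 m³
After evaporation: salt unchanged = 2,447,795.6; volume = 16,452 − 5,700 = 10,752 m³
S = 2,447,795.6 / 10,752 = 227.6596 ppt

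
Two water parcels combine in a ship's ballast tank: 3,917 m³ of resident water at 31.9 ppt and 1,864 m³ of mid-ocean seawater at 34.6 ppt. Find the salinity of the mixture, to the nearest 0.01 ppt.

32.77 ppt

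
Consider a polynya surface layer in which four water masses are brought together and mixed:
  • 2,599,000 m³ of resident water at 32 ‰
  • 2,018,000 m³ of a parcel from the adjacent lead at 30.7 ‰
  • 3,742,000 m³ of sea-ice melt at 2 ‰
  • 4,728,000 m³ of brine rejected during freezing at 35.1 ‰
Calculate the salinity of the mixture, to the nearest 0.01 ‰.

24.34 ‰

Mass of salt is conserved:
salt = 2,599,000×32 + 2,018,000×30.7 + 3,742,000×2 + 4,728,000×35.1 = 83,168,000 + 61,952,600 + 7,484,000 + 165,952,800 = 318,557,400
volume = 2,599,000 + 2,018,000 + 3,742,000 + 4,728,000 = 13,087,000 m³
S = 318,557,400 / 13,087,000 = 24.3415 ‰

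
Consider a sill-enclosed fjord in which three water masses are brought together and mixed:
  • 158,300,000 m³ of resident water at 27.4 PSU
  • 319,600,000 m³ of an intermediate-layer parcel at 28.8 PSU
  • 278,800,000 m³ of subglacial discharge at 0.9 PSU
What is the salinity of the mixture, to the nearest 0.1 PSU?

By conservation of dissolved salt,
salt = 158,300,000×27.4 + 319,600,000×28.8 + 278,800,000×0.9 = 4,337,420,000 + 9,204,480,000 + 250,920,000 = 13,792,820,000
volume = 158,300,000 + 319,600,000 + 278,800,000 = 756,700,000 m³
S = 13,792,820,000 / 756,700,000 = 18.228 PSU

18.2 PSU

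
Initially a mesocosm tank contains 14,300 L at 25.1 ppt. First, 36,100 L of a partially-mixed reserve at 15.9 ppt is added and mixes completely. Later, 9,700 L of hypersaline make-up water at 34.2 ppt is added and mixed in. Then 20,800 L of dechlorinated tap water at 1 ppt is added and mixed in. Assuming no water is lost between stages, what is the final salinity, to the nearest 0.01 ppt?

Conserving salt mass:
Initial salt = 14,300×25.1 = 358,930
After stage 1: salt = 358,930 + 36,100×15.9 = 932,920; volume = 50,400 L; S = 18.51 ppt
After stage 2: salt = 932,920 + 9,700×34.2 = 1,264,660; volume = 60,100 L; S = 21.043 ppt
After stage 3: salt = 1,264,660 + 20,800×1 = 1,285,460; volume = 80,900 L
S = 1,285,460 / 80,900 = 15.8895 ppt

15.89 ppt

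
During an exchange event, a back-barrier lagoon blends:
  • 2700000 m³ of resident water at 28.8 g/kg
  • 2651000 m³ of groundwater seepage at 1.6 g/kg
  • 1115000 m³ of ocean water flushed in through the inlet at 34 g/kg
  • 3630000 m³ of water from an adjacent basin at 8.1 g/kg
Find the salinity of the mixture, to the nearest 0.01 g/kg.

14.79 g/kg

Weighted by volume,
salt = 2,700,000×28.8 + 2,651,000×1.6 + 1,115,000×34 + 3,630,000×8.1 = 77,760,000 + 4,241,600 + 37,910,000 + 29,403,000 = 149,314,600
volume = 2,700,000 + 2,651,000 + 1,115,000 + 3,630,000 = 10,096,000 m³
S = 149,314,600 / 10,096,000 = 14.7895 g/kg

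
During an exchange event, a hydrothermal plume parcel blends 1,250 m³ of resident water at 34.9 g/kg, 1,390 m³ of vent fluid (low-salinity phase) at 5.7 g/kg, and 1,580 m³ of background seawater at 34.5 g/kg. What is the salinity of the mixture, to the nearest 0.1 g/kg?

Salt balance:
salt = 1,250×34.9 + 1,390×5.7 + 1,580×34.5 = 43,625 + 7,923 + 54,510 = 106,058
volume = 1,250 + 1,390 + 1,580 = 4,220 m³
S = 106,058 / 4,220 = 25.132 g/kg

25.1 g/kg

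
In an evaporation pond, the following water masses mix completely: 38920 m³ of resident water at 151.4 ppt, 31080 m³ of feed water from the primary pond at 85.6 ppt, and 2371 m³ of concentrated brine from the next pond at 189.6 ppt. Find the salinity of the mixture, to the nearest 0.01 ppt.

124.39 ppt

Conserving salt mass:
salt = 38,920×151.4 + 31,080×85.6 + 2,371×189.6 = 5,892,488 + 2,660,448 + 449,541.6 = 9,002,477.6
volume = 38,920 + 31,080 + 2,371 = 72,371 m³
S = 9,002,477.6 / 72,371 = 124.3934 ppt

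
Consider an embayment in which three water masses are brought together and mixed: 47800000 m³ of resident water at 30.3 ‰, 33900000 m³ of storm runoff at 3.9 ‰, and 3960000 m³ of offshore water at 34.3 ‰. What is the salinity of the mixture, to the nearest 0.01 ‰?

Weighted by volume,
salt = 47,800,000×30.3 + 33,900,000×3.9 + 3,960,000×34.3 = 1,448,340,000 + 132,210,000 + 135,828,000 = 1,716,378,000
volume = 47,800,000 + 33,900,000 + 3,960,000 = 85,660,000 m³
S = 1,716,378,000 / 85,660,000 = 20.0371 ‰

20.04 ‰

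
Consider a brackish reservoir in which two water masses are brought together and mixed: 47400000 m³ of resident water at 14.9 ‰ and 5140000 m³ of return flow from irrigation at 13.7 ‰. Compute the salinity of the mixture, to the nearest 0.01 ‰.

Total salt / total volume:
salt = 47,400,000×14.9 + 5,140,000×13.7 = 706,260,000 + 70,418,000 = 776,678,000
volume = 47,400,000 + 5,140,000 = 52,540,000 m³
S = 776,678,000 / 52,540,000 = 14.7826 ‰

14.78 ‰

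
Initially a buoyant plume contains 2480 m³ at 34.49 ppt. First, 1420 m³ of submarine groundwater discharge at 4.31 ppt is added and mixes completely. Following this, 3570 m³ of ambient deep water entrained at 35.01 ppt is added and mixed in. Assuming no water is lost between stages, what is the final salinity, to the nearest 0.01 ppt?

29.00 ppt

Total salt / total volume:
Initial salt = 2,480×34.49 = 85,535.2
After stage 1: salt = 85,535.2 + 1,420×4.31 = 91,655.4; volume = 3,900 m³; S = 23.501 ppt
After stage 2: salt = 91,655.4 + 3,570×35.01 = 216,641.1; volume = 7,470 m³
S = 216,641.1 / 7,470 = 29.0015 ppt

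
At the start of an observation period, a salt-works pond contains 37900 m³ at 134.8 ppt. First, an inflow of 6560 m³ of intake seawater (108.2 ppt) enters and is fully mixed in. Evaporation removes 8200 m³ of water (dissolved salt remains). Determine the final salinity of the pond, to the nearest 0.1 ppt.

After mixing: salt = 37,900×134.8 + 6,560×108.2 = 5,818,712; volume = 44,460 m³
After evaporation: salt unchanged = 5,818,712; volume = 44,460 − 8,200 = 36,260 m³
S = 5,818,712 / 36,260 = 160.4719 ppt

160.5 ppt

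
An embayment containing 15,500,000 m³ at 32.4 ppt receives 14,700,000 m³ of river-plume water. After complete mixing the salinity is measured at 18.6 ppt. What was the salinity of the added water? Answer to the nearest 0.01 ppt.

4.05 ppt

Salt balance: 15,500,000×32.4 + 14,700,000×S = 30,200,000×18.6
502,200,000 + 14,700,000·S = 561,720,000
S = (561,720,000 − 502,200,000) / 14,700,000 = 4.049 ppt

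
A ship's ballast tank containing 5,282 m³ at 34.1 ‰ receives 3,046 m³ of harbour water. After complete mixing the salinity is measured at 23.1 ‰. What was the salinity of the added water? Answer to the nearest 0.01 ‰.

Salt balance: 5,282×34.1 + 3,046×S = 8,328×23.1
180,116.2 + 3,046·S = 192,376.8
S = (192,376.8 − 180,116.2) / 3,046 = 4.0251 ‰

4.03 ‰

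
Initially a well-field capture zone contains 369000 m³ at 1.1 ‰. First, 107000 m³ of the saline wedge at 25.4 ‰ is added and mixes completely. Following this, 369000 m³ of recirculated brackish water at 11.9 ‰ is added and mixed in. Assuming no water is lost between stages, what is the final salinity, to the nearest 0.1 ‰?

8.9 ‰

Weighted by volume,
Initial salt = 369,000×1.1 = 405,900
After stage 1: salt = 405,900 + 107,000×25.4 = 3,123,700; volume = 476,000 m³; S = 6.562 ‰
After stage 2: salt = 3,123,700 + 369,000×11.9 = 7,514,800; volume = 845,000 m³
S = 7,514,800 / 845,000 = 8.8933 ‰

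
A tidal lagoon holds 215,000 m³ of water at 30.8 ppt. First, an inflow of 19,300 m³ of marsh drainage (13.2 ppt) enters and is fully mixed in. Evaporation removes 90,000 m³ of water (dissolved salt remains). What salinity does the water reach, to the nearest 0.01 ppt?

47.66 ppt

After mixing: salt = 215,000×30.8 + 19,300×13.2 = 6,876,760; volume = 234,300 m³
After evaporation: salt unchanged = 6,876,760; volume = 234,300 − 90,000 = 144,300 m³
S = 6,876,760 / 144,300 = 47.656 ppt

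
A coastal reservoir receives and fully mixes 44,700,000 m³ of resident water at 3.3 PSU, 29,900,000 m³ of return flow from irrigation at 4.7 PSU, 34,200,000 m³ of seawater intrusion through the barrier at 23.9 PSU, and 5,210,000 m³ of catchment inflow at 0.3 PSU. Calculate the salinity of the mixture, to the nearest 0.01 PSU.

By conservation of dissolved salt,
salt = 44,700,000×3.3 + 29,900,000×4.7 + 34,200,000×23.9 + 5,210,000×0.3 = 147,510,000 + 140,530,000 + 817,380,000 + 1,563,000 = 1,106,983,000
volume = 44,700,000 + 29,900,000 + 34,200,000 + 5,210,000 = 114,010,000 m³
S = 1,106,983,000 / 114,010,000 = 9.7095 PSU

9.71 PSU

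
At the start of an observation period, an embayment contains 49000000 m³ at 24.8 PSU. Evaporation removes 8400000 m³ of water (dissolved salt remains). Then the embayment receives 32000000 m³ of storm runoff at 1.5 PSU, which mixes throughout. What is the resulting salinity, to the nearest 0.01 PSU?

After evaporation: salt = 49,000,000×24.8 = 1,215,200,000; volume = 49,000,000 − 8,400,000 = 40,600,000 m³
After mixing: salt = 1,215,200,000 + 32,000,000×1.5 = 1,263,200,000; volume = 40,600,000 + 32,000,000 = 72,600,000 m³
S = 1,263,200,000 / 72,600,000 = 17.3994 PSU

17.40 PSU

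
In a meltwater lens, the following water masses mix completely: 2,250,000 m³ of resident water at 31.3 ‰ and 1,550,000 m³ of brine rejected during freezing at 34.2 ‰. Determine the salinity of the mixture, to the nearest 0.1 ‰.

32.5 ‰

Total salt / total volume:
salt = 2,250,000×31.3 + 1,550,000×34.2 = 70,425,000 + 53,010,000 = 123,435,000
volume = 2,250,000 + 1,550,000 = 3,800,000 m³
S = 123,435,000 / 3,800,000 = 32.483 ‰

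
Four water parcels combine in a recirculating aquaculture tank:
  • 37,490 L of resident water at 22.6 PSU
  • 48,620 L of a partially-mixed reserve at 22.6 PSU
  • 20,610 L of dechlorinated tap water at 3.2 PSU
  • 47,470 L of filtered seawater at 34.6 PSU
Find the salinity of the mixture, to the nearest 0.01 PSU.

23.70 PSU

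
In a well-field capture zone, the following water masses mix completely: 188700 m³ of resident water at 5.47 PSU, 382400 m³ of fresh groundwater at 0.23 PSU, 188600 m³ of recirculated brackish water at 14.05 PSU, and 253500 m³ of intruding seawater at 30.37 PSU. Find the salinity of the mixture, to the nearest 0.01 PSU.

11.32 PSU

Weighted by volume,
salt = 188,700×5.47 + 382,400×0.23 + 188,600×14.05 + 253,500×30.37 = 1,032,189 + 87,952 + 2,649,830 + 7,698,795 = 11,468,766
volume = 188,700 + 382,400 + 188,600 + 253,500 = 1,013,200 m³
S = 11,468,766 / 1,013,200 = 11.3194 PSU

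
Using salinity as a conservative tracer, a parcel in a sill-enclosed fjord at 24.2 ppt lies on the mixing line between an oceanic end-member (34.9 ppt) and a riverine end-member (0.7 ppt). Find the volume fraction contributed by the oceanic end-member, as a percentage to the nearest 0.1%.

68.7%

Let g be the oceanic fraction. Salt balance per unit volume:
g×34.9 + (1−g)×0.7 = 24.2
g = (24.2 − 0.7) / (34.9 − 0.7) = 23.5/34.2 = 0.6871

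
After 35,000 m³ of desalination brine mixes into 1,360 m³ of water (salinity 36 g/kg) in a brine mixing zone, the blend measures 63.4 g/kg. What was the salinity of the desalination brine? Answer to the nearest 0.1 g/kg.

64.5 g/kg

Salt balance: 1,360×36 + 35,000×S = 36,360×63.4
48,960 + 35,000·S = 2,305,224
S = (2,305,224 − 48,960) / 35,000 = 64.4647 g/kg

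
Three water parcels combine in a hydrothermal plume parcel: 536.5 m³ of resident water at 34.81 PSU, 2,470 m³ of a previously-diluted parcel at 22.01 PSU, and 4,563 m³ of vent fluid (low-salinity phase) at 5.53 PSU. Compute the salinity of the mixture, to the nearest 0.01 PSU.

Mass of salt is conserved:
salt = 536.5×34.81 + 2,470×22.01 + 4,563×5.53 = 18,675.565 + 54,364.7 + 25,233.39 = 98,273.655
volume = 536.5 + 2,470 + 4,563 = 7,569.5 m³
S = 98,273.655 / 7,569.5 = 12.9828 PSU

12.98 PSU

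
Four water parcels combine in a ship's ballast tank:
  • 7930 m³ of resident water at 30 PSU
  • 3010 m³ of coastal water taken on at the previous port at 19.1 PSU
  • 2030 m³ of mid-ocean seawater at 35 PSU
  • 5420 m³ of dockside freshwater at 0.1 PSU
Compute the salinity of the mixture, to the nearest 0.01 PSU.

19.96 PSU

Weighted by volume,
salt = 7,930×30 + 3,010×19.1 + 2,030×35 + 5,420×0.1 = 237,900 + 57,491 + 71,050 + 542 = 366,983
volume = 7,930 + 3,010 + 2,030 + 5,420 = 18,390 m³
S = 366,983 / 18,390 = 19.9556 PSU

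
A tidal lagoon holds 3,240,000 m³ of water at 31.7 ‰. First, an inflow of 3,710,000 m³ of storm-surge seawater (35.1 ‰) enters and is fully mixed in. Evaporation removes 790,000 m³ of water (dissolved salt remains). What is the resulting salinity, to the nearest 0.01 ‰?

37.81 ‰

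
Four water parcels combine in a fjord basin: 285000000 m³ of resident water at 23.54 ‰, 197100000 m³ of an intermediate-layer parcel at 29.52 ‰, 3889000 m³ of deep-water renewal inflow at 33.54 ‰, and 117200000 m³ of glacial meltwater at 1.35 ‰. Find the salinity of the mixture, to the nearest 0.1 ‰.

By conservation of dissolved salt,
salt = 285,000,000×23.54 + 197,100,000×29.52 + 3,889,000×33.54 + 117,200,000×1.35 = 6,708,900,000 + 5,818,392,000 + 130,437,060 + 158,220,000 = 12,815,949,060
volume = 285,000,000 + 197,100,000 + 3,889,000 + 117,200,000 = 603,189,000 m³
S = 12,815,949,060 / 603,189,000 = 21.247 ‰

21.2 ‰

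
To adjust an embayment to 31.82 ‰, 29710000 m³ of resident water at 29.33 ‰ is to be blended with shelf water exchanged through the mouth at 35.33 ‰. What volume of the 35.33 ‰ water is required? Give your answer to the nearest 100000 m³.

Salt balance: 29,710,000×29.33 + V×35.33 = (29,710,000+V)×31.82
871,394,300 + 35.33V = 945,372,200 + 31.82V
73,977,900 = 3.51V
V = 21,076,324.79 m³

21100000 m³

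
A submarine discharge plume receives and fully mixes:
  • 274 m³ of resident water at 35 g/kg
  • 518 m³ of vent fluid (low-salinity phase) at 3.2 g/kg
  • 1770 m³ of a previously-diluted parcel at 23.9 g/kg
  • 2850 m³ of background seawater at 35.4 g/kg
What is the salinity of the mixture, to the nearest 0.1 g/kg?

Conserving salt mass:
salt = 274×35 + 518×3.2 + 1,770×23.9 + 2,850×35.4 = 9,590 + 1,657.6 + 42,303 + 100,890 = 154,440.6
volume = 274 + 518 + 1,770 + 2,850 = 5,412 m³
S = 154,440.6 / 5,412 = 28.537 g/kg

28.5 g/kg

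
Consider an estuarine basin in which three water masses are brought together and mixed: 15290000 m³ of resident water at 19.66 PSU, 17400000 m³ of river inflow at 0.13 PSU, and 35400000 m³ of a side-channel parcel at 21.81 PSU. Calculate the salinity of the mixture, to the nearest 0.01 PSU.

By conservation of dissolved salt,
salt = 15,290,000×19.66 + 17,400,000×0.13 + 35,400,000×21.81 = 300,601,400 + 2,262,000 + 772,074,000 = 1,074,937,400
volume = 15,290,000 + 17,400,000 + 35,400,000 = 68,090,000 m³
S = 1,074,937,400 / 68,090,000 = 15.787 PSU

15.79 PSU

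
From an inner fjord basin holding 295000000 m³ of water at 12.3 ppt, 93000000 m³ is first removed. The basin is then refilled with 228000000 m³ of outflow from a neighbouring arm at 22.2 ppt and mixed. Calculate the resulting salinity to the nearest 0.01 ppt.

17.55 ppt

Remaining after removal: 202,000,000 m³ at 12.3 ppt (salt = 2,484,600,000)
After addition: salt = 2,484,600,000 + 228,000,000×22.2 = 7,546,200,000; volume = 430,000,000 m³
S = 7,546,200,000 / 430,000,000 = 17.5493 ppt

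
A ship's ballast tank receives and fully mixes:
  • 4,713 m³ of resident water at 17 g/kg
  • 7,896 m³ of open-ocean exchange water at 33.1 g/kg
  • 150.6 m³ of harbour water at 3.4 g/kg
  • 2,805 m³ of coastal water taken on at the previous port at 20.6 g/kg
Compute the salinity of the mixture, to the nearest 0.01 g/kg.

25.68 g/kg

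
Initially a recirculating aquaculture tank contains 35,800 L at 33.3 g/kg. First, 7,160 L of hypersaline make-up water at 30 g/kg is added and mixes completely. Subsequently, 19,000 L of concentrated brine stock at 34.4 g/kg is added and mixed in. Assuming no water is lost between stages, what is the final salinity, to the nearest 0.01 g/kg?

33.26 g/kg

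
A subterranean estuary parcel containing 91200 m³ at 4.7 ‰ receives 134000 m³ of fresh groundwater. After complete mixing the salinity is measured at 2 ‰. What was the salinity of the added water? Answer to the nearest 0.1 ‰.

Salt balance: 91,200×4.7 + 134,000×S = 225,200×2
428,640 + 134,000·S = 450,400
S = (450,400 − 428,640) / 134,000 = 0.1624 ‰

0.2 ‰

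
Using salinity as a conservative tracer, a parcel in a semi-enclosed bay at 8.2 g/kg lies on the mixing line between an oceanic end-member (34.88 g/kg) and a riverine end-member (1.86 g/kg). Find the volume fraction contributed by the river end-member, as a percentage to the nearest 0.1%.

80.8%

Let f be the freshwater fraction. Salt balance per unit volume:
f×1.86 + (1−f)×34.88 = 8.2
f = (34.88 − 8.2) / (34.88 − 1.86) = 26.68/33.02 = 0.808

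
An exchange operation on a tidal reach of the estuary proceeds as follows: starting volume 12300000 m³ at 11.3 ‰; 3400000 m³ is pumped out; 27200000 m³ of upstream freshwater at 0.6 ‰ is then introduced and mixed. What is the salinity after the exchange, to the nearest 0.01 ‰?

3.24 ‰

Remaining after removal: 8,900,000 m³ at 11.3 ‰ (salt = 100,570,000)
After addition: salt = 100,570,000 + 27,200,000×0.6 = 116,890,000; volume = 36,100,000 m³
S = 116,890,000 / 36,100,000 = 3.238 ‰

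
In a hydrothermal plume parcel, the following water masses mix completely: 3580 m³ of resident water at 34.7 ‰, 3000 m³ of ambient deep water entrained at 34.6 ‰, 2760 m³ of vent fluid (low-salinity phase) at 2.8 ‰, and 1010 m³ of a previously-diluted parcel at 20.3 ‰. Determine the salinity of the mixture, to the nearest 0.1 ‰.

24.8 ‰

Total salt / total volume:
salt = 3,580×34.7 + 3,000×34.6 + 2,760×2.8 + 1,010×20.3 = 124,226 + 103,800 + 7,728 + 20,503 = 256,257
volume = 3,580 + 3,000 + 2,760 + 1,010 = 10,350 m³
S = 256,257 / 10,350 = 24.759 ‰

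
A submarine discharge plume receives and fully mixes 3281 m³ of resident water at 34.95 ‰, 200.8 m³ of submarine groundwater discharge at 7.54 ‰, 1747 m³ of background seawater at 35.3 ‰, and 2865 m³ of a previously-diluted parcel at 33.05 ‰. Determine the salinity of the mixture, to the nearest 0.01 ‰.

33.67 ‰

Mass of salt is conserved:
salt = 3,281×34.95 + 200.8×7.54 + 1,747×35.3 + 2,865×33.05 = 114,670.95 + 1,514.032 + 61,669.1 + 94,688.25 = 272,542.332
volume = 3,281 + 200.8 + 1,747 + 2,865 = 8,093.8 m³
S = 272,542.332 / 8,093.8 = 33.673 ‰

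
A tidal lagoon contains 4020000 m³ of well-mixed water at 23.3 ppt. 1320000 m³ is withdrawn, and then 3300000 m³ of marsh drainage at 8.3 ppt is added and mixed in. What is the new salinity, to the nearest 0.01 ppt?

Remaining after removal: 2,700,000 m³ at 23.3 ppt (salt = 62,910,000)
After addition: salt = 62,910,000 + 3,300,000×8.3 = 90,300,000; volume = 6,000,000 m³
S = 90,300,000 / 6,000,000 = 15.05 ppt

15.05 ppt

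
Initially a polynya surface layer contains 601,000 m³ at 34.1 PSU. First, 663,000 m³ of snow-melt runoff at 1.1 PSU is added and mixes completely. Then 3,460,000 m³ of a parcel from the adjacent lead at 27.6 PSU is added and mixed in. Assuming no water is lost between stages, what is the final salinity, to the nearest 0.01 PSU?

24.71 PSU

Weighted by volume,
Initial salt = 601,000×34.1 = 20,494,100
After stage 1: salt = 20,494,100 + 663,000×1.1 = 21,223,400; volume = 1,264,000 m³; S = 16.791 PSU
After stage 2: salt = 21,223,400 + 3,460,000×27.6 = 116,719,400; volume = 4,724,000 m³
S = 116,719,400 / 4,724,000 = 24.7077 PSU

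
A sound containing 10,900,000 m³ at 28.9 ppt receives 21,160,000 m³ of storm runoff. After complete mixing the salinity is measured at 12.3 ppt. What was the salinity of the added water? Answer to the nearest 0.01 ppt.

3.75 ppt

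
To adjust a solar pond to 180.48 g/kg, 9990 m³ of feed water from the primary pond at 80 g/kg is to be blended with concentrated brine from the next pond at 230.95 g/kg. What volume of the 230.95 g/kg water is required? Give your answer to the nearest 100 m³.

19900 m³

Salt balance: 9,990×80 + V×230.95 = (9,990+V)×180.48
799,200 + 230.95V = 1,802,995.2 + 180.48V
1,003,795.2 = 50.47V
V = 19,888.95 m³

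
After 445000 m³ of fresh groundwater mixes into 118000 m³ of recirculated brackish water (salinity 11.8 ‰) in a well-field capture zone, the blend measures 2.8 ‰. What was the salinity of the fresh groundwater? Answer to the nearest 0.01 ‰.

0.41 ‰

Salt balance: 118,000×11.8 + 445,000×S = 563,000×2.8
1,392,400 + 445,000·S = 1,576,400
S = (1,576,400 − 1,392,400) / 445,000 = 0.4135 ‰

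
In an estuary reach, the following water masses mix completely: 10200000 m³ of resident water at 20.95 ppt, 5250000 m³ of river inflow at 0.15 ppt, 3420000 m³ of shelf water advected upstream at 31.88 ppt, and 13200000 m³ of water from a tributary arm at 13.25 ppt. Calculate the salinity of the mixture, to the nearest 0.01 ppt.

15.54 ppt

Conserving salt mass:
salt = 10,200,000×20.95 + 5,250,000×0.15 + 3,420,000×31.88 + 13,200,000×13.25 = 213,690,000 + 787,500 + 109,029,600 + 174,900,000 = 498,407,100
volume = 10,200,000 + 5,250,000 + 3,420,000 + 13,200,000 = 32,070,000 m³
S = 498,407,100 / 32,070,000 = 15.5412 ppt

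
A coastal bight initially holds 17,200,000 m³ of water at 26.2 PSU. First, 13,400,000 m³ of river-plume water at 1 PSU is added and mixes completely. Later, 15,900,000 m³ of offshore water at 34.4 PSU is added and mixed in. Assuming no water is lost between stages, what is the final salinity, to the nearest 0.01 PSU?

21.74 PSU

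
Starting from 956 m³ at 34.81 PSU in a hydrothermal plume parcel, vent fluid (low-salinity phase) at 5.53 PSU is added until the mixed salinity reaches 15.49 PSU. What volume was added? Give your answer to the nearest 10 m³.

1850 m³

Salt balance: 956×34.81 + V×5.53 = (956+V)×15.49
33,278.36 + 5.53V = 14,808.44 + 15.49V
18,469.92 = 9.96V
V = 1,854.41 m³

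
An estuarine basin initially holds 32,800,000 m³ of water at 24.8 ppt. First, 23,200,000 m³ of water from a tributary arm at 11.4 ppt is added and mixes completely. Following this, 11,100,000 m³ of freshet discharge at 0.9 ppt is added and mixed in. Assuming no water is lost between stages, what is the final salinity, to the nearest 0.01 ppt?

16.21 ppt

Mass of salt is conserved:
Initial salt = 32,800,000×24.8 = 813,440,000
After stage 1: salt = 813,440,000 + 23,200,000×11.4 = 1,077,920,000; volume = 56,000,000 m³; S = 19.249 ppt
After stage 2: salt = 1,077,920,000 + 11,100,000×0.9 = 1,087,910,000; volume = 67,100,000 m³
S = 1,087,910,000 / 67,100,000 = 16.2133 ppt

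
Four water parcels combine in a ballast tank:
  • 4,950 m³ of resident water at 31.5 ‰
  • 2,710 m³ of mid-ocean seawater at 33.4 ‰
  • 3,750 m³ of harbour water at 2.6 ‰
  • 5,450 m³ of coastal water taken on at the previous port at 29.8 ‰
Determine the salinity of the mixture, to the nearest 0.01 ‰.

24.83 ‰

Mass of salt is conserved:
salt = 4,950×31.5 + 2,710×33.4 + 3,750×2.6 + 5,450×29.8 = 155,925 + 90,514 + 9,750 + 162,410 = 418,599
volume = 4,950 + 2,710 + 3,750 + 5,450 = 16,860 m³
S = 418,599 / 16,860 = 24.8279 ‰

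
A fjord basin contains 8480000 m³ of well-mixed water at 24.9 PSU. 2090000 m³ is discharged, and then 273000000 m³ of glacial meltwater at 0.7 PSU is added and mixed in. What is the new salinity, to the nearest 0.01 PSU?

1.25 PSU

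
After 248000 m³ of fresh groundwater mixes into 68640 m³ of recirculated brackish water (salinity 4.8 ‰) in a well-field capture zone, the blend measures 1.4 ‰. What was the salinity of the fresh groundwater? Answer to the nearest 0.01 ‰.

Salt balance: 68,640×4.8 + 248,000×S = 316,640×1.4
329,472 + 248,000·S = 443,296
S = (443,296 − 329,472) / 248,000 = 0.459 ‰

0.46 ‰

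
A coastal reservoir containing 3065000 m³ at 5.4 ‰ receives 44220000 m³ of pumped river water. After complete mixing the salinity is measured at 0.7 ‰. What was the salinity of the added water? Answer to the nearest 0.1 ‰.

0.4 ‰

Salt balance: 3,065,000×5.4 + 44,220,000×S = 47,285,000×0.7
16,551,000 + 44,220,000·S = 33,099,500
S = (33,099,500 − 16,551,000) / 44,220,000 = 0.3742 ‰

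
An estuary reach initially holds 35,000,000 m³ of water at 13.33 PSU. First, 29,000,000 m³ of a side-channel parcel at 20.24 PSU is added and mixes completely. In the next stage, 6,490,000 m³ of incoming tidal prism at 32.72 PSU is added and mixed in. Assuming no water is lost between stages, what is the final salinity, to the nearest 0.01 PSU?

17.96 PSU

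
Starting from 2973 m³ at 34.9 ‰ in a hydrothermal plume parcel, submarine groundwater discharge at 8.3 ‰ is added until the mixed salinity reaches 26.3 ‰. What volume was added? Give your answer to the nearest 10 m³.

Salt balance: 2,973×34.9 + V×8.3 = (2,973+V)×26.3
103,757.7 + 8.3V = 78,189.9 + 26.3V
25,567.8 = 18V
V = 1,420.43 m³

1420 m³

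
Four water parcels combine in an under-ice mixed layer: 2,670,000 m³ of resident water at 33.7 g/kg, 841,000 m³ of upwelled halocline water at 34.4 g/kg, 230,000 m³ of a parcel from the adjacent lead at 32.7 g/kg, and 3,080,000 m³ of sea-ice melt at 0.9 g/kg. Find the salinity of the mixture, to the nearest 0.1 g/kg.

18.9 g/kg

Total salt / total volume:
salt = 2,670,000×33.7 + 841,000×34.4 + 230,000×32.7 + 3,080,000×0.9 = 89,979,000 + 28,930,400 + 7,521,000 + 2,772,000 = 129,202,400
volume = 2,670,000 + 841,000 + 230,000 + 3,080,000 = 6,821,000 m³
S = 129,202,400 / 6,821,000 = 18.942 g/kg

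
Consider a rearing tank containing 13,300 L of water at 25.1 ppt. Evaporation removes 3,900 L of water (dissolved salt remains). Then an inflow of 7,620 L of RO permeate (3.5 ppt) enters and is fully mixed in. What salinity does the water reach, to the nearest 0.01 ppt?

21.18 ppt

After evaporation: salt = 13,300×25.1 = 333,830; volume = 13,300 − 3,900 = 9,400 L
After mixing: salt = 333,830 + 7,620×3.5 = 360,500; volume = 9,400 + 7,620 = 17,020 L
S = 360,500 / 17,020 = 21.181 ppt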